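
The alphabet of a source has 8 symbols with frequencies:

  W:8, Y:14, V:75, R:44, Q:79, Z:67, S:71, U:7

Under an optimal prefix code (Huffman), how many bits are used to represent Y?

Build the tree from the bottom:
merge U(7) and W(8): 15
merge Y(14) and 15: 29
merge 29 and R(44): 73
merge Z(67) and S(71): 138
merge 73 and V(75): 148
merge Q(79) and 138: 217
merge 148 and 217: 365
Y sits 4 levels below the root, so its codeword is 4 bits.

4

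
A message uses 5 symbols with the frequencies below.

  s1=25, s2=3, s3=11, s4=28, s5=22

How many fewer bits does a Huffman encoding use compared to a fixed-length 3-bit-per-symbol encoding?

Fixed-length: 3 bits × 89 symbols = 267 bits.
Huffman merges:
merge s2(3) and s3(11): 14
merge 14 and s5(22): 36
merge s1(25) and s4(28): 53
merge 36 and 53: 89
Huffman total = 14 + 36 + 53 + 89 = 192 bits.
Saving = 267 − 192 = 75 bits.

75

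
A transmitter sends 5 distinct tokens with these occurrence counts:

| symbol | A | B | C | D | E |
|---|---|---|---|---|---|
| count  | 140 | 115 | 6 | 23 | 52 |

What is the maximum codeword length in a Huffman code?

4

Merge the two lowest-weight nodes at each step:
merge C(6) and D(23): 29
merge 29 and E(52): 81
merge 81 and B(115): 196
merge A(140) and 196: 336
Maximum depth reached is 4.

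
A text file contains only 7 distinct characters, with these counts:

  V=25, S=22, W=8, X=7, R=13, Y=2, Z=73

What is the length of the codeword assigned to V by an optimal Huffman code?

Build the tree from the bottom:
combine Y(2), X(7) → 9
combine W(8), 9 → 17
combine R(13), 17 → 30
combine S(22), V(25) → 47
combine 30, 47 → 77
combine Z(73), 77 → 150
V's leaf is at depth 3, giving a 3-bit codeword.

3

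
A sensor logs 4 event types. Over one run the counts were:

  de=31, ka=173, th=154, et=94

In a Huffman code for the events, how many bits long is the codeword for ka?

1

Repeatedly merge the two smallest:
combine de(31), et(94) → 125
combine 125, th(154) → 279
combine ka(173), 279 → 452
ka is merged only at the final step, so code length = 1.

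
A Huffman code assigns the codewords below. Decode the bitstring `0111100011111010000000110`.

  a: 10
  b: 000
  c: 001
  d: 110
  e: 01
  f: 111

efbfdabbd

Read left to right; each codeword is recognised as soon as it completes (prefix code):
  01→e | 111→f | 000→b | 111→f | 110→d | 10→a | 000→b | 000→b | 110→d
Decoded message: efbfdabbd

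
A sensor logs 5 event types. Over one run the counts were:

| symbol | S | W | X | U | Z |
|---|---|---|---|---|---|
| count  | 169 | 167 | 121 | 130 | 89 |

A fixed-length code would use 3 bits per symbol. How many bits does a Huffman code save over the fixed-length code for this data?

466

Fixed-length: 3 bits × 676 symbols = 2028 bits.
Huffman merges:
merge Z(89) and X(121): 210
merge U(130) and W(167): 297
merge S(169) and 210: 379
merge 297 and 379: 676
Huffman total = 210 + 297 + 379 + 676 = 1562 bits.
Saving = 2028 − 1562 = 466 bits.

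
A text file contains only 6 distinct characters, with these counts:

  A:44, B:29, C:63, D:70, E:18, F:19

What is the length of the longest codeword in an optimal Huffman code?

4

Merge the two lowest-weight nodes at each step:
merge E(18) and F(19): 37
merge B(29) and 37: 66
merge A(44) and C(63): 107
merge 66 and D(70): 136
merge 107 and 136: 243
The first pair merged (E, F) ends up deepest, at depth 4.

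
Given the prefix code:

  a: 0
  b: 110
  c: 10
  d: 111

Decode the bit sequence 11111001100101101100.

Read left to right; each codeword is recognised as soon as it completes (prefix code):
  111→d | 110→b | 0→a | 110→b | 0→a | 10→c | 110→b | 110→b | 0→a
Decoded message: dbabacbba

dbabacbba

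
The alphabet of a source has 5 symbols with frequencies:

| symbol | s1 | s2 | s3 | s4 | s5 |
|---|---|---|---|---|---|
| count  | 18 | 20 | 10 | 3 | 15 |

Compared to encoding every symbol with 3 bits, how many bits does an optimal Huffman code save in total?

53

Fixed-length: 3 bits × 66 symbols = 198 bits.
Huffman merges:
s4(3) + s3(10) → 13
13 + s5(15) → 28
s1(18) + s2(20) → 38
28 + 38 → 66
Huffman total = 13 + 28 + 38 + 66 = 145 bits.
Saving = 198 − 145 = 53 bits.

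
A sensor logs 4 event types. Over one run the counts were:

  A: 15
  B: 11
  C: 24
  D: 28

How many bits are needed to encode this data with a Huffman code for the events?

Merge the two smallest weights repeatedly:
merge B(11) and A(15): 26
merge C(24) and 26: 50
merge D(28) and 50: 78
The encoded length is the sum of every internal node's weight: 26 + 50 + 78 = 154 bits.

154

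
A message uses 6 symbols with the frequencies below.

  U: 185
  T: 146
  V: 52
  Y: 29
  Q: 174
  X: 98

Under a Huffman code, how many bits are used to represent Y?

Build the tree from the bottom:
Y(29) + V(52) → 81
81 + X(98) → 179
T(146) + Q(174) → 320
179 + U(185) → 364
320 + 364 → 684
The subtree containing Y is merged 4 times, so code length = 4.

4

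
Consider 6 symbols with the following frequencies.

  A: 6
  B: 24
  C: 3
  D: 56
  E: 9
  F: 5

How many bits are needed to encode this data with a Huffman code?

195

Build the Huffman tree bottom-up:
combine C(3), F(5) → 8
combine A(6), 8 → 14
combine E(9), 14 → 23
combine 23, B(24) → 47
combine 47, D(56) → 103
Each symbol's bit-cost is frequency × depth; summing gives 195 bits (equivalently 8 + 14 + 23 + 47 + 103).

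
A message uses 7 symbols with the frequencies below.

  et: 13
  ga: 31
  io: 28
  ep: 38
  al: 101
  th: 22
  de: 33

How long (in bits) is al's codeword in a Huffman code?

1

Build the tree from the bottom:
combine et(13), th(22) → 35
combine io(28), ga(31) → 59
combine de(33), 35 → 68
combine ep(38), 59 → 97
combine 68, 97 → 165
combine al(101), 165 → 266
al is a child of the root — depth 1, so its codeword is a single bit.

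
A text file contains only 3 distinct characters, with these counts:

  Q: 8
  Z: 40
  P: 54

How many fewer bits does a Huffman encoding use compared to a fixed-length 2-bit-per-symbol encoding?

54

Fixed-length: 2 bits × 102 symbols = 204 bits.
Huffman merges:
merge Q(8) and Z(40): 48
merge 48 and P(54): 102
Huffman total = 48 + 102 = 150 bits.
Saving = 204 − 150 = 54 bits.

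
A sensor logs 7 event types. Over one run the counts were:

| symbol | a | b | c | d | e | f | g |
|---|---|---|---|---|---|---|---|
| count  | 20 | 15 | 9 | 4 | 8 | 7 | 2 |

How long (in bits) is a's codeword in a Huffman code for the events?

2

Repeatedly merge the two smallest:
merge g(2) and d(4): 6
merge 6 and f(7): 13
merge e(8) and c(9): 17
merge 13 and b(15): 28
merge 17 and a(20): 37
merge 28 and 37: 65
a's leaf is at depth 2, giving a 2-bit codeword.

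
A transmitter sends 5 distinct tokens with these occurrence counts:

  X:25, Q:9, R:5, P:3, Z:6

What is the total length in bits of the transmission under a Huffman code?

Greedily combine the two least-frequent nodes:
combine P(3), R(5) → 8
combine Z(6), 8 → 14
combine Q(9), 14 → 23
combine 23, X(25) → 48
The encoded length is the sum of every internal node's weight: 8 + 14 + 23 + 48 = 93 bits.

93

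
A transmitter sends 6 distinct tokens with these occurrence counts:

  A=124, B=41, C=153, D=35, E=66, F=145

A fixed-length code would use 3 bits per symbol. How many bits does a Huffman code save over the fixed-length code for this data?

Fixed-length: 3 bits × 564 symbols = 1692 bits.
Huffman merges:
combine D(35), B(41) → 76
combine E(66), 76 → 142
combine A(124), 142 → 266
combine F(145), C(153) → 298
combine 266, 298 → 564
Huffman total = 76 + 142 + 266 + 298 + 564 = 1346 bits.
Saving = 1692 − 1346 = 346 bits.

346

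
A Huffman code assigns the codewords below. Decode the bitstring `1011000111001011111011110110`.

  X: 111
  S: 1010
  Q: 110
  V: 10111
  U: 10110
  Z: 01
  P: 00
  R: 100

Read left to right; each codeword is recognised as soon as it completes (prefix code):
  10110→U | 00→P | 111→X | 00→P | 10111→V | 110→Q | 111→X | 10110→U
Decoded message: UPXPVQXU

UPXPVQXU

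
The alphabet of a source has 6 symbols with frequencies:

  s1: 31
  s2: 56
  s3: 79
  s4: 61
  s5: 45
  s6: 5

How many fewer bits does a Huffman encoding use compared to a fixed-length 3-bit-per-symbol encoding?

160

Fixed-length: 3 bits × 277 symbols = 831 bits.
Huffman merges:
combine s6(5), s1(31) → 36
combine 36, s5(45) → 81
combine s2(56), s4(61) → 117
combine s3(79), 81 → 160
combine 117, 160 → 277
Huffman total = 36 + 81 + 117 + 160 + 277 = 671 bits.
Saving = 831 − 671 = 160 bits.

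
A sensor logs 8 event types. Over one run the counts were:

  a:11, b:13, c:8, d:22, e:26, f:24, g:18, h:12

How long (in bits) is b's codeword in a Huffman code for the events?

3

Build the tree from the bottom:
c(8) + a(11) → 19
h(12) + b(13) → 25
g(18) + 19 → 37
d(22) + f(24) → 46
25 + e(26) → 51
37 + 46 → 83
51 + 83 → 134
The subtree containing b is merged 3 times, so code length = 3.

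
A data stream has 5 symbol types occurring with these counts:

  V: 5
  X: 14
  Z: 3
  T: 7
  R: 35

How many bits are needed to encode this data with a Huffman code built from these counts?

Greedily combine the two least-frequent nodes:
merge Z(3) and V(5): 8
merge T(7) and 8: 15
merge X(14) and 15: 29
merge 29 and R(35): 64
The encoded length is the sum of every internal node's weight: 8 + 15 + 29 + 64 = 116 bits.

116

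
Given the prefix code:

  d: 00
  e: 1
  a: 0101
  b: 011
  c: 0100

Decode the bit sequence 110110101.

eeba

Read left to right; each codeword is recognised as soon as it completes (prefix code):
  1→e | 1→e | 011→b | 0101→a
Decoded message: eeba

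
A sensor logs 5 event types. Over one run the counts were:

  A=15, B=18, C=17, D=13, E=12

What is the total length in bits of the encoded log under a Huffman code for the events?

Build the Huffman tree bottom-up:
combine E(12), D(13) → 25
combine A(15), C(17) → 32
combine B(18), 25 → 43
combine 32, 43 → 75
Total encoded bits = sum of merged weights = 25 + 32 + 43 + 75 = 175.

175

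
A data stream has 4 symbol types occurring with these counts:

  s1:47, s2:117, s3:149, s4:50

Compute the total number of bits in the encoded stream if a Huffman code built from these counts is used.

674

Merge the two smallest weights repeatedly:
combine s1(47), s4(50) → 97
combine 97, s2(117) → 214
combine s3(149), 214 → 363
Total encoded bits = sum of merged weights = 97 + 214 + 363 = 674.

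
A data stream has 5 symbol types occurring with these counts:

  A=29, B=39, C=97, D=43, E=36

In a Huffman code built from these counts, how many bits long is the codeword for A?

Repeatedly merge the two smallest:
merge A(29) and E(36): 65
merge B(39) and D(43): 82
merge 65 and 82: 147
merge C(97) and 147: 244
The subtree containing A is merged 3 times, so code length = 3.

3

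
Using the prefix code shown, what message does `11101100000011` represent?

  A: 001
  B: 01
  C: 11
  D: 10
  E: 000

Read left to right; each codeword is recognised as soon as it completes (prefix code):
  11→C | 10→D | 11→C | 000→E | 000→E | 11→C
Decoded message: CDCEEC

CDCEEC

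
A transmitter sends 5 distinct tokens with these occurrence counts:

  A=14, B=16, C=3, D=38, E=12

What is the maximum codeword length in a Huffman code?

Merge the two lowest-weight nodes at each step:
merge C(3) and E(12): 15
merge A(14) and 15: 29
merge B(16) and 29: 45
merge D(38) and 45: 83
The first pair merged (C, E) ends up deepest, at depth 4.

4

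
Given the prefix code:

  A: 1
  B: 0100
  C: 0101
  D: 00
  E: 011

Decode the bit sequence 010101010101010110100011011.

Read left to right; each codeword is recognised as soon as it completes (prefix code):
  0101→C | 0101→C | 0101→C | 0101→C | 1→A | 0100→B | 011→E | 011→E
Decoded message: CCCCABEE

CCCCABEE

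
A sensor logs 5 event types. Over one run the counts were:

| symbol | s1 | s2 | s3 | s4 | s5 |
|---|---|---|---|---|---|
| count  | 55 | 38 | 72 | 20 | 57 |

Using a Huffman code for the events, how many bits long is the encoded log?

Merge the two smallest weights repeatedly:
merge s4(20) and s2(38): 58
merge s1(55) and s5(57): 112
merge 58 and s3(72): 130
merge 112 and 130: 242
Total encoded bits = sum of merged weights = 58 + 112 + 130 + 242 = 542.

542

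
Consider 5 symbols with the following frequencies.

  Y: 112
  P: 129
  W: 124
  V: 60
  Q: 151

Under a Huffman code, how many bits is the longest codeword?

Merge the two lowest-weight nodes at each step:
merge V(60) and Y(112): 172
merge W(124) and P(129): 253
merge Q(151) and 172: 323
merge 253 and 323: 576
The first pair merged (V, Y) ends up deepest, at depth 3.

3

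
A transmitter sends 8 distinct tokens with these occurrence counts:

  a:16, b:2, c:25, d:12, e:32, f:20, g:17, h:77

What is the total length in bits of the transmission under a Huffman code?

530

Greedily combine the two least-frequent nodes:
merge b(2) and d(12): 14
merge 14 and a(16): 30
merge g(17) and f(20): 37
merge c(25) and 30: 55
merge e(32) and 37: 69
merge 55 and 69: 124
merge h(77) and 124: 201
Total encoded bits = sum of merged weights = 14 + 30 + 37 + 55 + 69 + 124 + 201 = 530.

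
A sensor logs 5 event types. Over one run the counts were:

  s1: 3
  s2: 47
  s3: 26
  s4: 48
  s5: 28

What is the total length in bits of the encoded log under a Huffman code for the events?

Merge the two smallest weights repeatedly:
merge s1(3) and s3(26): 29
merge s5(28) and 29: 57
merge s2(47) and s4(48): 95
merge 57 and 95: 152
The encoded length is the sum of every internal node's weight: 29 + 57 + 95 + 152 = 333 bits.

333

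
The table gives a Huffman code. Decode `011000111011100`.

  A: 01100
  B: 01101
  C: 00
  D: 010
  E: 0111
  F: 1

Read left to right; each codeword is recognised as soon as it completes (prefix code):
  01100→A | 0111→E | 0111→E | 00→C
Decoded message: AEEC

AEEC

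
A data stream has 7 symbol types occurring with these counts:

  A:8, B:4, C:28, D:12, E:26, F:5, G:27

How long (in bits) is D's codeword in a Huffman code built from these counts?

Repeatedly merge the two smallest:
B(4) + F(5) → 9
A(8) + 9 → 17
D(12) + 17 → 29
E(26) + G(27) → 53
C(28) + 29 → 57
53 + 57 → 110
D's leaf is at depth 3, giving a 3-bit codeword.

3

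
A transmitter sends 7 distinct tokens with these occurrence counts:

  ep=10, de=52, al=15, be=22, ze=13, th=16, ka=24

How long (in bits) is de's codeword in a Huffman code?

2

Huffman merges, smallest pair first:
combine ep(10), ze(13) → 23
combine al(15), th(16) → 31
combine be(22), 23 → 45
combine ka(24), 31 → 55
combine 45, de(52) → 97
combine 55, 97 → 152
The subtree containing de is merged 2 times, so code length = 2.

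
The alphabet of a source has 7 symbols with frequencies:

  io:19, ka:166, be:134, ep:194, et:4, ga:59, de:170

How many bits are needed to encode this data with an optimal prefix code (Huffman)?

Build the Huffman tree bottom-up:
combine et(4), io(19) → 23
combine 23, ga(59) → 82
combine 82, be(134) → 216
combine ka(166), de(170) → 336
combine ep(194), 216 → 410
combine 336, 410 → 746
The encoded length is the sum of every internal node's weight: 23 + 82 + 216 + 336 + 410 + 746 = 1813 bits.

1813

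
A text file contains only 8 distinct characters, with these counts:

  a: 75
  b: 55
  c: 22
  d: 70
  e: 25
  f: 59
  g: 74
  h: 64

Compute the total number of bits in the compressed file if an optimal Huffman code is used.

Greedily combine the two least-frequent nodes:
combine c(22), e(25) → 47
combine 47, b(55) → 102
combine f(59), h(64) → 123
combine d(70), g(74) → 144
combine a(75), 102 → 177
combine 123, 144 → 267
combine 177, 267 → 444
The encoded length is the sum of every internal node's weight: 47 + 102 + 123 + 144 + 177 + 267 + 444 = 1304 bits.

1304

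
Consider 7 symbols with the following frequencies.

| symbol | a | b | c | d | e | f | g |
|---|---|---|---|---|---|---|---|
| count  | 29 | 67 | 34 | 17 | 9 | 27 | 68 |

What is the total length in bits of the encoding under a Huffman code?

Greedily combine the two least-frequent nodes:
merge e(9) and d(17): 26
merge 26 and f(27): 53
merge a(29) and c(34): 63
merge 53 and 63: 116
merge b(67) and g(68): 135
merge 116 and 135: 251
Each symbol's bit-cost is frequency × depth; summing gives 644 bits (equivalently 26 + 53 + 63 + 116 + 135 + 251).

644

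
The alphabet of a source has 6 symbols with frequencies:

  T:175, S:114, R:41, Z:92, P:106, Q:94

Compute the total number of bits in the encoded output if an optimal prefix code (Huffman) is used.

1577

Merge the two smallest weights repeatedly:
merge R(41) and Z(92): 133
merge Q(94) and P(106): 200
merge S(114) and 133: 247
merge T(175) and 200: 375
merge 247 and 375: 622
The encoded length is the sum of every internal node's weight: 133 + 200 + 247 + 375 + 622 = 1577 bits.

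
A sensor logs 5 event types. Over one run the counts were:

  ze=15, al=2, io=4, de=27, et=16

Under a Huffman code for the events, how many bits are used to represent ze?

3

Build the tree from the bottom:
combine al(2), io(4) → 6
combine 6, ze(15) → 21
combine et(16), 21 → 37
combine de(27), 37 → 64
ze's leaf is at depth 3, giving a 3-bit codeword.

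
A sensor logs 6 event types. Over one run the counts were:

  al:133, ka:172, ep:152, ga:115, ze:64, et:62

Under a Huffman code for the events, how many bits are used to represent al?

2

Build the tree from the bottom:
combine et(62), ze(64) → 126
combine ga(115), 126 → 241
combine al(133), ep(152) → 285
combine ka(172), 241 → 413
combine 285, 413 → 698
al sits 2 levels below the root, so its codeword is 2 bits.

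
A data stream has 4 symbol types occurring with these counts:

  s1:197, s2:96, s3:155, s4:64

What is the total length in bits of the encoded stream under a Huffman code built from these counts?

987

Build the Huffman tree bottom-up:
s4(64) + s2(96) → 160
s3(155) + 160 → 315
s1(197) + 315 → 512
Total encoded bits = sum of merged weights = 160 + 315 + 512 = 987.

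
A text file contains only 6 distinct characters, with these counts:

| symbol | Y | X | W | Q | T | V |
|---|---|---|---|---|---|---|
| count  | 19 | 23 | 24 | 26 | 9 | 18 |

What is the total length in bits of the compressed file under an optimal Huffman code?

307

Merge the two smallest weights repeatedly:
T(9) + V(18) → 27
Y(19) + X(23) → 42
W(24) + Q(26) → 50
27 + 42 → 69
50 + 69 → 119
Total encoded bits = sum of merged weights = 27 + 42 + 50 + 69 + 119 = 307.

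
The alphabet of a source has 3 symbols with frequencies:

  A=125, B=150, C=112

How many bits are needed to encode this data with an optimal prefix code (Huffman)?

Greedily combine the two least-frequent nodes:
combine C(112), A(125) → 237
combine B(150), 237 → 387
The encoded length is the sum of every internal node's weight: 237 + 387 = 624 bits.

624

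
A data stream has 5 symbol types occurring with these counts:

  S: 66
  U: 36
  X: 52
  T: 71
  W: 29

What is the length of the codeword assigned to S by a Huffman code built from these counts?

2

Repeatedly merge the two smallest:
W(29) + U(36) → 65
X(52) + 65 → 117
S(66) + T(71) → 137
117 + 137 → 254
S's leaf is at depth 2, giving a 2-bit codeword.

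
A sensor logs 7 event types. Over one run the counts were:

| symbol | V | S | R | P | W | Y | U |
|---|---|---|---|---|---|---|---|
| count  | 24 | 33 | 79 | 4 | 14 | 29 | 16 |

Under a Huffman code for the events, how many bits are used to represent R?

1

Repeatedly merge the two smallest:
combine P(4), W(14) → 18
combine U(16), 18 → 34
combine V(24), Y(29) → 53
combine S(33), 34 → 67
combine 53, 67 → 120
combine R(79), 120 → 199
R is merged only at the final step, so code length = 1.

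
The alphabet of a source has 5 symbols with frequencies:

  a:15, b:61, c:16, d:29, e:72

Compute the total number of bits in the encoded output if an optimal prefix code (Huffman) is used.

405

Build the Huffman tree bottom-up:
merge a(15) and c(16): 31
merge d(29) and 31: 60
merge 60 and b(61): 121
merge e(72) and 121: 193
Total encoded bits = sum of merged weights = 31 + 60 + 121 + 193 = 405.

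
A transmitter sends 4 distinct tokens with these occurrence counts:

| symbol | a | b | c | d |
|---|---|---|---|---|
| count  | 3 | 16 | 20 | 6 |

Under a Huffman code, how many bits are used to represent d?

3

Huffman merges, smallest pair first:
combine a(3), d(6) → 9
combine 9, b(16) → 25
combine c(20), 25 → 45
The subtree containing d is merged 3 times, so code length = 3.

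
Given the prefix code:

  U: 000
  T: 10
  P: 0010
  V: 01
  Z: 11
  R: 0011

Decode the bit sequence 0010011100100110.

Read left to right; each codeword is recognised as soon as it completes (prefix code):
  0010→P | 01→V | 11→Z | 0010→P | 01→V | 10→T
Decoded message: PVZPVT

PVZPVT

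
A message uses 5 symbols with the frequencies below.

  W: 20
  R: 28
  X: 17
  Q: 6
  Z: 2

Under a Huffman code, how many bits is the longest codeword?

Merge the two lowest-weight nodes at each step:
merge Z(2) and Q(6): 8
merge 8 and X(17): 25
merge W(20) and 25: 45
merge R(28) and 45: 73
The rarest symbols sit at the bottom; the longest codeword is 4 bits.

4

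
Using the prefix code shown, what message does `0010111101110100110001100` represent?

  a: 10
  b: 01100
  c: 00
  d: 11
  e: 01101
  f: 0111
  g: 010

caddfgbb

Read left to right; each codeword is recognised as soon as it completes (prefix code):
  00→c | 10→a | 11→d | 11→d | 0111→f | 010→g | 01100→b | 01100→b
Decoded message: caddfgbb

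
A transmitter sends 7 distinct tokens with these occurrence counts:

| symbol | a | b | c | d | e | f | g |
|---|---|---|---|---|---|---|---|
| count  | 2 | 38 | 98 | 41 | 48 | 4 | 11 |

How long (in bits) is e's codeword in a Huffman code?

Huffman merges, smallest pair first:
a(2) + f(4) → 6
6 + g(11) → 17
17 + b(38) → 55
d(41) + e(48) → 89
55 + 89 → 144
c(98) + 144 → 242
e's leaf is at depth 3, giving a 3-bit codeword.

3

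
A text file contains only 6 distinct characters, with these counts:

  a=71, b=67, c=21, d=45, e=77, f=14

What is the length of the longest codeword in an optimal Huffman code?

Merge the two lowest-weight nodes at each step:
combine f(14), c(21) → 35
combine 35, d(45) → 80
combine b(67), a(71) → 138
combine e(77), 80 → 157
combine 138, 157 → 295
The first pair merged (f, c) ends up deepest, at depth 4.

4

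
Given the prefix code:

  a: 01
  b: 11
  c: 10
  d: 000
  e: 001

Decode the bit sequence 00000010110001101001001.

Read left to right; each codeword is recognised as soon as it completes (prefix code):
  000→d | 000→d | 10→c | 11→b | 000→d | 11→b | 01→a | 001→e | 001→e
Decoded message: ddcbdbaee

ddcbdbaee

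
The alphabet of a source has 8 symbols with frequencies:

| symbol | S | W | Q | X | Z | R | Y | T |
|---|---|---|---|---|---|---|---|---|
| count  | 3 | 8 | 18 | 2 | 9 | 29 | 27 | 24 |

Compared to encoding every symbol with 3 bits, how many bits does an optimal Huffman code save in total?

40

Fixed-length: 3 bits × 120 symbols = 360 bits.
Huffman merges:
merge X(2) and S(3): 5
merge 5 and W(8): 13
merge Z(9) and 13: 22
merge Q(18) and 22: 40
merge T(24) and Y(27): 51
merge R(29) and 40: 69
merge 51 and 69: 120
Huffman total = 5 + 13 + 22 + 40 + 51 + 69 + 120 = 320 bits.
Saving = 360 − 320 = 40 bits.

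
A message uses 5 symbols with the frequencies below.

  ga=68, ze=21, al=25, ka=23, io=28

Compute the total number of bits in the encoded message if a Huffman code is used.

Build the Huffman tree bottom-up:
combine ze(21), ka(23) → 44
combine al(25), io(28) → 53
combine 44, 53 → 97
combine ga(68), 97 → 165
The encoded length is the sum of every internal node's weight: 44 + 53 + 97 + 165 = 359 bits.

359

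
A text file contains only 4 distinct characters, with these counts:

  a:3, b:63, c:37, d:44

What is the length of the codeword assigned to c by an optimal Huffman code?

3

Build the tree from the bottom:
merge a(3) and c(37): 40
merge 40 and d(44): 84
merge b(63) and 84: 147
c sits 3 levels below the root, so its codeword is 3 bits.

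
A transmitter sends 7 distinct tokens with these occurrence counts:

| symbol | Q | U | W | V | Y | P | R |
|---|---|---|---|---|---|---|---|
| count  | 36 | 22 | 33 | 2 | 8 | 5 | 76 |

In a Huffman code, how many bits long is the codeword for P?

5

Build the tree from the bottom:
combine V(2), P(5) → 7
combine 7, Y(8) → 15
combine 15, U(22) → 37
combine W(33), Q(36) → 69
combine 37, 69 → 106
combine R(76), 106 → 182
The subtree containing P is merged 5 times, so code length = 5.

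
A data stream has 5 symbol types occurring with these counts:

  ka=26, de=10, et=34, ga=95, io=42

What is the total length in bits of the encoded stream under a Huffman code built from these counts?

425

Merge the two smallest weights repeatedly:
merge de(10) and ka(26): 36
merge et(34) and 36: 70
merge io(42) and 70: 112
merge ga(95) and 112: 207
Each symbol's bit-cost is frequency × depth; summing gives 425 bits (equivalently 36 + 70 + 112 + 207).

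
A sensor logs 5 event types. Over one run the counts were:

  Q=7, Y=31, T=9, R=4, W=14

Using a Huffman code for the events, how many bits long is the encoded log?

130

Build the Huffman tree bottom-up:
merge R(4) and Q(7): 11
merge T(9) and 11: 20
merge W(14) and 20: 34
merge Y(31) and 34: 65
Total encoded bits = sum of merged weights = 11 + 20 + 34 + 65 = 130.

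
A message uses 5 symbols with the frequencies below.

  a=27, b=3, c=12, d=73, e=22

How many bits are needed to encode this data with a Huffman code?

Build the Huffman tree bottom-up:
merge b(3) and c(12): 15
merge 15 and e(22): 37
merge a(27) and 37: 64
merge 64 and d(73): 137
The encoded length is the sum of every internal node's weight: 15 + 37 + 64 + 137 = 253 bits.

253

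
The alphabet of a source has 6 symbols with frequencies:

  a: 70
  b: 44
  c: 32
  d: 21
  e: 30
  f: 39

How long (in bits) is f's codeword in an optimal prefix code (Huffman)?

Build the tree from the bottom:
combine d(21), e(30) → 51
combine c(32), f(39) → 71
combine b(44), 51 → 95
combine a(70), 71 → 141
combine 95, 141 → 236
f's leaf is at depth 3, giving a 3-bit codeword.

3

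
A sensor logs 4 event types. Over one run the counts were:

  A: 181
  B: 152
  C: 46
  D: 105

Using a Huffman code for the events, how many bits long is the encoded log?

Merge the two smallest weights repeatedly:
merge C(46) and D(105): 151
merge 151 and B(152): 303
merge A(181) and 303: 484
Each symbol's bit-cost is frequency × depth; summing gives 938 bits (equivalently 151 + 303 + 484).

938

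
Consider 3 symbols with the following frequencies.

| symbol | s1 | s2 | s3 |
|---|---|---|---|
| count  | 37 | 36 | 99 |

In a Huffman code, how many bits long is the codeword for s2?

2

Repeatedly merge the two smallest:
combine s2(36), s1(37) → 73
combine 73, s3(99) → 172
s2's leaf is at depth 2, giving a 2-bit codeword.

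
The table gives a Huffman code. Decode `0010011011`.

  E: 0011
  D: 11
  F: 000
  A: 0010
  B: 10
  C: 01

Read left to right; each codeword is recognised as soon as it completes (prefix code):
  0010→A | 01→C | 10→B | 11→D
Decoded message: ACBD

ACBD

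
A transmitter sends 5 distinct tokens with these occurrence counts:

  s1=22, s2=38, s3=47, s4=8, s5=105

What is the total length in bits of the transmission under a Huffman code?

Merge the two smallest weights repeatedly:
merge s4(8) and s1(22): 30
merge 30 and s2(38): 68
merge s3(47) and 68: 115
merge s5(105) and 115: 220
Total encoded bits = sum of merged weights = 30 + 68 + 115 + 220 = 433.

433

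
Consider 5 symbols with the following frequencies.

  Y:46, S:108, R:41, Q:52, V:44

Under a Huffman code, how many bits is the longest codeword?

Merge the two lowest-weight nodes at each step:
merge R(41) and V(44): 85
merge Y(46) and Q(52): 98
merge 85 and 98: 183
merge S(108) and 183: 291
The rarest symbols sit at the bottom; the longest codeword is 3 bits.

3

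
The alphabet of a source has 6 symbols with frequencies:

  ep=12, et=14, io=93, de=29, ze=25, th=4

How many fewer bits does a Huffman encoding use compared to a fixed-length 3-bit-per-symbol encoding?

Fixed-length: 3 bits × 177 symbols = 531 bits.
Huffman merges:
combine th(4), ep(12) → 16
combine et(14), 16 → 30
combine ze(25), de(29) → 54
combine 30, 54 → 84
combine 84, io(93) → 177
Huffman total = 16 + 30 + 54 + 84 + 177 = 361 bits.
Saving = 531 − 361 = 170 bits.

170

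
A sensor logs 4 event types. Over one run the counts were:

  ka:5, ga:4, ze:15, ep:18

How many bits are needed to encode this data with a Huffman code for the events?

75

Build the Huffman tree bottom-up:
combine ga(4), ka(5) → 9
combine 9, ze(15) → 24
combine ep(18), 24 → 42
The encoded length is the sum of every internal node's weight: 9 + 24 + 42 = 75 bits.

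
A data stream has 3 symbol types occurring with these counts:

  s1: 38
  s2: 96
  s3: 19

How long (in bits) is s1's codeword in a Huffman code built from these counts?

Build the tree from the bottom:
s3(19) + s1(38) → 57
57 + s2(96) → 153
s1 sits 2 levels below the root, so its codeword is 2 bits.

2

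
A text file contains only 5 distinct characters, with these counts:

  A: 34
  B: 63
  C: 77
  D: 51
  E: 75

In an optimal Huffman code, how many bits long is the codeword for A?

Repeatedly merge the two smallest:
merge A(34) and D(51): 85
merge B(63) and E(75): 138
merge C(77) and 85: 162
merge 138 and 162: 300
A sits 3 levels below the root, so its codeword is 3 bits.

3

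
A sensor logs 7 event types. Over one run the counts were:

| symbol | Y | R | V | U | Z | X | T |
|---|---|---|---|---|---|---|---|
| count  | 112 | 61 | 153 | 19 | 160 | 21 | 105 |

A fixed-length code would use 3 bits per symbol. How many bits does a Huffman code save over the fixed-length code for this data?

Fixed-length: 3 bits × 631 symbols = 1893 bits.
Huffman merges:
combine U(19), X(21) → 40
combine 40, R(61) → 101
combine 101, T(105) → 206
combine Y(112), V(153) → 265
combine Z(160), 206 → 366
combine 265, 366 → 631
Huffman total = 40 + 101 + 206 + 265 + 366 + 631 = 1609 bits.
Saving = 1893 − 1609 = 284 bits.

284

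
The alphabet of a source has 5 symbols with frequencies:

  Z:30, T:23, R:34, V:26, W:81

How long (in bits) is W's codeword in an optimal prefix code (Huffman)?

1

Repeatedly merge the two smallest:
merge T(23) and V(26): 49
merge Z(30) and R(34): 64
merge 49 and 64: 113
merge W(81) and 113: 194
W sits one level below the root: a 1-bit codeword.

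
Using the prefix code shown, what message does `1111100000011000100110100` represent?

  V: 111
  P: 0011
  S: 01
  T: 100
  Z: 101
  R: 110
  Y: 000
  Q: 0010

VRYPYTRT

Read left to right; each codeword is recognised as soon as it completes (prefix code):
  111→V | 110→R | 000→Y | 0011→P | 000→Y | 100→T | 110→R | 100→T
Decoded message: VRYPYTRT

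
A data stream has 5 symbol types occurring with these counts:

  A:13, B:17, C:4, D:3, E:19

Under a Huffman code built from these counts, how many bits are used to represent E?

2

Huffman merges, smallest pair first:
merge D(3) and C(4): 7
merge 7 and A(13): 20
merge B(17) and E(19): 36
merge 20 and 36: 56
The subtree containing E is merged 2 times, so code length = 2.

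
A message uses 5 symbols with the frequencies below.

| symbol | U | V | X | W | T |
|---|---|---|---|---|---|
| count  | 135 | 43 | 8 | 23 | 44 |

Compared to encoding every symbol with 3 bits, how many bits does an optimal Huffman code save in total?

Fixed-length: 3 bits × 253 symbols = 759 bits.
Huffman merges:
combine X(8), W(23) → 31
combine 31, V(43) → 74
combine T(44), 74 → 118
combine 118, U(135) → 253
Huffman total = 31 + 74 + 118 + 253 = 476 bits.
Saving = 759 − 476 = 283 bits.

283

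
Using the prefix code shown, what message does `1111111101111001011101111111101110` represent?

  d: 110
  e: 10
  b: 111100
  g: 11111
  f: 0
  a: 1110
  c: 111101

Read left to right; each codeword is recognised as soon as it completes (prefix code):
  11111→g | 1110→a | 111100→b | 10→e | 1110→a | 11111→g | 1110→a | 1110→a
Decoded message: gabeagaa

gabeagaa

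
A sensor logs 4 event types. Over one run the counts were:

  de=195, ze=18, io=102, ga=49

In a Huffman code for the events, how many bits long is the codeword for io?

2

Repeatedly merge the two smallest:
merge ze(18) and ga(49): 67
merge 67 and io(102): 169
merge 169 and de(195): 364
io sits 2 levels below the root, so its codeword is 2 bits.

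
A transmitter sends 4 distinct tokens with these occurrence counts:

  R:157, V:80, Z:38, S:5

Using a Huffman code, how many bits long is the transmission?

446

Greedily combine the two least-frequent nodes:
combine S(5), Z(38) → 43
combine 43, V(80) → 123
combine 123, R(157) → 280
Total encoded bits = sum of merged weights = 43 + 123 + 280 = 446.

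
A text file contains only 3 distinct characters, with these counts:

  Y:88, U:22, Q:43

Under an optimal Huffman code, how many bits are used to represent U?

2

Build the tree from the bottom:
combine U(22), Q(43) → 65
combine 65, Y(88) → 153
U's leaf is at depth 2, giving a 2-bit codeword.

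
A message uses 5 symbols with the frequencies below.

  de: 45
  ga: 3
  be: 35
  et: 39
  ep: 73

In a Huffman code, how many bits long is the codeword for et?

Huffman merges, smallest pair first:
merge ga(3) and be(35): 38
merge 38 and et(39): 77
merge de(45) and ep(73): 118
merge 77 and 118: 195
et's leaf is at depth 2, giving a 2-bit codeword.

2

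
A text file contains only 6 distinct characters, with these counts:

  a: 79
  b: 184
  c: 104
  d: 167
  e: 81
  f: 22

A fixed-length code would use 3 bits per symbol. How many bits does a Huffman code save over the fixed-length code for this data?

Fixed-length: 3 bits × 637 symbols = 1911 bits.
Huffman merges:
merge f(22) and a(79): 101
merge e(81) and 101: 182
merge c(104) and d(167): 271
merge 182 and b(184): 366
merge 271 and 366: 637
Huffman total = 101 + 182 + 271 + 366 + 637 = 1557 bits.
Saving = 1911 − 1557 = 354 bits.

354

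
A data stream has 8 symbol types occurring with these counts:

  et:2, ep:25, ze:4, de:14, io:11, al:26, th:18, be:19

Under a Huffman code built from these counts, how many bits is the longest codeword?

Merge the two lowest-weight nodes at each step:
combine et(2), ze(4) → 6
combine 6, io(11) → 17
combine de(14), 17 → 31
combine th(18), be(19) → 37
combine ep(25), al(26) → 51
combine 31, 37 → 68
combine 51, 68 → 119
The rarest symbols sit at the bottom; the longest codeword is 5 bits.

5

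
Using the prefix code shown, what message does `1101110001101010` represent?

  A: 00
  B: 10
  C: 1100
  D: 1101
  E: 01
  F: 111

DCEBBB

Read left to right; each codeword is recognised as soon as it completes (prefix code):
  1101→D | 1100→C | 01→E | 10→B | 10→B | 10→B
Decoded message: DCEBBB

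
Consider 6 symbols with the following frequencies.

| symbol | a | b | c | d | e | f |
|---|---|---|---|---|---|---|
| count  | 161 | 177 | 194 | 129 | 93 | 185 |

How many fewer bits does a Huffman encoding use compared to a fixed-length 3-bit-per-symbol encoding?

379

Fixed-length: 3 bits × 939 symbols = 2817 bits.
Huffman merges:
combine e(93), d(129) → 222
combine a(161), b(177) → 338
combine f(185), c(194) → 379
combine 222, 338 → 560
combine 379, 560 → 939
Huffman total = 222 + 338 + 379 + 560 + 939 = 2438 bits.
Saving = 2817 − 2438 = 379 bits.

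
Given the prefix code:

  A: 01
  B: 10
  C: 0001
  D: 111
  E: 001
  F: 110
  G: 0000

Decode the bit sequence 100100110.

Read left to right; each codeword is recognised as soon as it completes (prefix code):
  10→B | 01→A | 001→E | 10→B
Decoded message: BAEB

BAEB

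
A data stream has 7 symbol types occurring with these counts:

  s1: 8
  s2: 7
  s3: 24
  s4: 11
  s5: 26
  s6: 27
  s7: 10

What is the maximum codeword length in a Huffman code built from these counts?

4

Merge the two lowest-weight nodes at each step:
merge s2(7) and s1(8): 15
merge s7(10) and s4(11): 21
merge 15 and 21: 36
merge s3(24) and s5(26): 50
merge s6(27) and 36: 63
merge 50 and 63: 113
The rarest symbols sit at the bottom; the longest codeword is 4 bits.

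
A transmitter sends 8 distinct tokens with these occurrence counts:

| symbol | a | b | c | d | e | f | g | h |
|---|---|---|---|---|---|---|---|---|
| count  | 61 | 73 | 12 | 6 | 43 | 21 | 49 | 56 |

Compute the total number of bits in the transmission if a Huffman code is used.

Merge the two smallest weights repeatedly:
merge d(6) and c(12): 18
merge 18 and f(21): 39
merge 39 and e(43): 82
merge g(49) and h(56): 105
merge a(61) and b(73): 134
merge 82 and 105: 187
merge 134 and 187: 321
Each symbol's bit-cost is frequency × depth; summing gives 886 bits (equivalently 18 + 39 + 82 + 105 + 134 + 187 + 321).

886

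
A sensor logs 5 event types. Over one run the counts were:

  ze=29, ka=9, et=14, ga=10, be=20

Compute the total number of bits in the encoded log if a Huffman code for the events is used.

Build the Huffman tree bottom-up:
ka(9) + ga(10) → 19
et(14) + 19 → 33
be(20) + ze(29) → 49
33 + 49 → 82
Total encoded bits = sum of merged weights = 19 + 33 + 49 + 82 = 183.

183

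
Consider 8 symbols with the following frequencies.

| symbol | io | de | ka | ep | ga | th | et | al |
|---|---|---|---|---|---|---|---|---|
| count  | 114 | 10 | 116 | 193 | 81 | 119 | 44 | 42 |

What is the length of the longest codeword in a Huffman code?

5

Merge the two lowest-weight nodes at each step:
de(10) + al(42) → 52
et(44) + 52 → 96
ga(81) + 96 → 177
io(114) + ka(116) → 230
th(119) + 177 → 296
ep(193) + 230 → 423
296 + 423 → 719
The rarest symbols sit at the bottom; the longest codeword is 5 bits.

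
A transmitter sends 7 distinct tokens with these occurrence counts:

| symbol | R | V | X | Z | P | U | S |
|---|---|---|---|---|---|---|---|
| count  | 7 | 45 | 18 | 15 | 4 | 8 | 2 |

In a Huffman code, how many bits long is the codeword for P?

5

Repeatedly merge the two smallest:
S(2) + P(4) → 6
6 + R(7) → 13
U(8) + 13 → 21
Z(15) + X(18) → 33
21 + 33 → 54
V(45) + 54 → 99
P's leaf is at depth 5, giving a 5-bit codeword.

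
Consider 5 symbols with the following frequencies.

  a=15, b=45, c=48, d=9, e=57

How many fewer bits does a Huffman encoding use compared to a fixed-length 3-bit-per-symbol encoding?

150

Fixed-length: 3 bits × 174 symbols = 522 bits.
Huffman merges:
merge d(9) and a(15): 24
merge 24 and b(45): 69
merge c(48) and e(57): 105
merge 69 and 105: 174
Huffman total = 24 + 69 + 105 + 174 = 372 bits.
Saving = 522 − 372 = 150 bits.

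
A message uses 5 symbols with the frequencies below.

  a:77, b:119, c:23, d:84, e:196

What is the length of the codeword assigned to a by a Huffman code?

4

Build the tree from the bottom:
c(23) + a(77) → 100
d(84) + 100 → 184
b(119) + 184 → 303
e(196) + 303 → 499
The subtree containing a is merged 4 times, so code length = 4.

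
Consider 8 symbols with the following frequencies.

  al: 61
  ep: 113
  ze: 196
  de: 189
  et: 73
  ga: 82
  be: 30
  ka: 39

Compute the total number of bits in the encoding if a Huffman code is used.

2163

Greedily combine the two least-frequent nodes:
combine be(30), ka(39) → 69
combine al(61), 69 → 130
combine et(73), ga(82) → 155
combine ep(113), 130 → 243
combine 155, de(189) → 344
combine ze(196), 243 → 439
combine 344, 439 → 783
Each symbol's bit-cost is frequency × depth; summing gives 2163 bits (equivalently 69 + 130 + 155 + 243 + 344 + 439 + 783).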